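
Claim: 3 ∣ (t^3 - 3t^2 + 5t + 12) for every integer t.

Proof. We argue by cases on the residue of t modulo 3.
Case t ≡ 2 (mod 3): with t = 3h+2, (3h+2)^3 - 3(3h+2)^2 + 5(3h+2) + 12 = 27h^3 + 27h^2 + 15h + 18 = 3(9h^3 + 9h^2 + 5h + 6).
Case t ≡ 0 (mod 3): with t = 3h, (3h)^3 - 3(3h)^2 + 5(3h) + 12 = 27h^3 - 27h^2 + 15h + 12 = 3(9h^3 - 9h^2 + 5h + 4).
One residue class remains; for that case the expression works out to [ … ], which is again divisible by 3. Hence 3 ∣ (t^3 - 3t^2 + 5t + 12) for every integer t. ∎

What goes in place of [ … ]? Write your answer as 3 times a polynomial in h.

3(9h^3 + 2h + 5)

Only t ≡ 1 (mod 3) is unaccounted for. Put t = 3h+1:
(3h+1)^3 - 3(3h+1)^2 + 5(3h+1) + 12 expands to 27h^3 + 6h + 15,
and factoring out 3 leaves 3(9h^3 + 2h + 5).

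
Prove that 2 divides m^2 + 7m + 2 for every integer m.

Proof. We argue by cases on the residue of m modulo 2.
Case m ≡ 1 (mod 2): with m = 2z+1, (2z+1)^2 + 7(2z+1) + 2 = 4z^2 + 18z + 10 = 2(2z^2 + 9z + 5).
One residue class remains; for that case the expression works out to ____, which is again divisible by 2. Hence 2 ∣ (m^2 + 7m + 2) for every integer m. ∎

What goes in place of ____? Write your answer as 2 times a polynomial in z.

Only m ≡ 0 (mod 2) is unaccounted for. Put m = 2z:
(2z)^2 + 7(2z) + 2 expands to 4z^2 + 14z + 2,
and factoring out 2 leaves 2(2z^2 + 7z + 1).

2(2z^2 + 7z + 1)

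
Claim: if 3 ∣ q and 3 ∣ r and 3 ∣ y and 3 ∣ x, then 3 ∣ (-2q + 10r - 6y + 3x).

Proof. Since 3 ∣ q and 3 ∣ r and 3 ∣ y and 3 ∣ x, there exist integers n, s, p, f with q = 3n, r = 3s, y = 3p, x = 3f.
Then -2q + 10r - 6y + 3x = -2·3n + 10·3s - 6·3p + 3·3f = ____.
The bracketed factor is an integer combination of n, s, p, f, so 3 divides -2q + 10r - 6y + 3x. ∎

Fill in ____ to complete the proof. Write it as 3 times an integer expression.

Each term has a factor of 3: -2·3n + 10·3s - 6·3p + 3·3f = 3·(3f - 2n - 6p + 10s).
Since 3f - 2n - 6p + 10s is an integer, 3 ∣ (-2q + 10r - 6y + 3x).

3(3f - 2n - 6p + 10s)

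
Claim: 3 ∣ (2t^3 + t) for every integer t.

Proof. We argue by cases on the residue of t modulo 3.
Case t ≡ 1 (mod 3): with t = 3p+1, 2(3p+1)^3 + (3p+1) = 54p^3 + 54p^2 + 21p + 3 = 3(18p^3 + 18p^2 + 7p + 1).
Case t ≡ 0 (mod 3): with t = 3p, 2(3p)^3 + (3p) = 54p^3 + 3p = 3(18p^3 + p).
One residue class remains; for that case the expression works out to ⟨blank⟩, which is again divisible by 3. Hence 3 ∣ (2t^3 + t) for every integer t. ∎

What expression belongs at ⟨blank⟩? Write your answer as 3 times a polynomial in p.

Only t ≡ 2 (mod 3) is unaccounted for. Put t = 3p+2:
2(3p+2)^3 + (3p+2) expands to 54p^3 + 108p^2 + 75p + 18,
and factoring out 3 leaves 3(18p^3 + 36p^2 + 25p + 6).

3(18p^3 + 36p^2 + 25p + 6)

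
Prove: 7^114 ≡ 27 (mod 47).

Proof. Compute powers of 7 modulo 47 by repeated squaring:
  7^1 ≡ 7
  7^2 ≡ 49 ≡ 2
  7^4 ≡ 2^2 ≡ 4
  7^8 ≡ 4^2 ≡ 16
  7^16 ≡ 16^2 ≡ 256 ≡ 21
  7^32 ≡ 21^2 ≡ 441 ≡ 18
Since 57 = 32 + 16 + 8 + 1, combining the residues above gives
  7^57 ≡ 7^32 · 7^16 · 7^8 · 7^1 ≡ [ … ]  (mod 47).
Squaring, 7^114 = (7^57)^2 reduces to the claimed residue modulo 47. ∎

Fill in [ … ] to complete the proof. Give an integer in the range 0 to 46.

36

7^32 · 7^16 · 7^8 · 7^1 ≡ 18 · 21 · 16 · 7 = 42336.
42336 mod 47 = 36, so 7^57 ≡ 36 (mod 47).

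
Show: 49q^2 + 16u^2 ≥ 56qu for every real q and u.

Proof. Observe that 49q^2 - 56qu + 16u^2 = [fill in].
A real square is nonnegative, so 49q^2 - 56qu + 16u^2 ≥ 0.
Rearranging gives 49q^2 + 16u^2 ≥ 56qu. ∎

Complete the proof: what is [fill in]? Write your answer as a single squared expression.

(7q - 4u)^2

49q^2 - 56qu + 16u^2 is a perfect-square trinomial: the outer terms are (7q)^2 and (4u)^2, and the cross term is -2·7q·4u.
So 49q^2 - 56qu + 16u^2 = (7q - 4u)^2 ≥ 0.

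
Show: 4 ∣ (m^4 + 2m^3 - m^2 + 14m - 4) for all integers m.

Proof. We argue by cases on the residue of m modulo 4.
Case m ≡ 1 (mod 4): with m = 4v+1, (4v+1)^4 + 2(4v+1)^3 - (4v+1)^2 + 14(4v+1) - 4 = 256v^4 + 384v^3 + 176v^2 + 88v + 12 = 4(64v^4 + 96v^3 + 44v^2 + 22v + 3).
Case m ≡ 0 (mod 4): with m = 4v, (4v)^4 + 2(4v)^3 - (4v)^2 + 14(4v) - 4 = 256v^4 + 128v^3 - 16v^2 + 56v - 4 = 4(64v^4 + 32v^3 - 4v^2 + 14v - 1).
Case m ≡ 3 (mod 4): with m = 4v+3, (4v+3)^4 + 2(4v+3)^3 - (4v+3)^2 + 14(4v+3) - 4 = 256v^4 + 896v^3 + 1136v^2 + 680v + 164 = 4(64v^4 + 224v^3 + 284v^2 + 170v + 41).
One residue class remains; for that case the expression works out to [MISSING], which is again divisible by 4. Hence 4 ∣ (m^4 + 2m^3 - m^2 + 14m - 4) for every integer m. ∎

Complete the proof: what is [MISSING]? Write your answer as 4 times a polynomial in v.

4(64v^4 + 160v^3 + 140v^2 + 66v + 13)

The residues treated are {1, 0, 3}, so the missing case is m ≡ 2 (mod 4); write m = 4v+2.
Then (4v+2)^4 + 2(4v+2)^3 - (4v+2)^2 + 14(4v+2) - 4 = 256v^4 + 640v^3 + 560v^2 + 264v + 52 = 4(64v^4 + 160v^3 + 140v^2 + 66v + 13).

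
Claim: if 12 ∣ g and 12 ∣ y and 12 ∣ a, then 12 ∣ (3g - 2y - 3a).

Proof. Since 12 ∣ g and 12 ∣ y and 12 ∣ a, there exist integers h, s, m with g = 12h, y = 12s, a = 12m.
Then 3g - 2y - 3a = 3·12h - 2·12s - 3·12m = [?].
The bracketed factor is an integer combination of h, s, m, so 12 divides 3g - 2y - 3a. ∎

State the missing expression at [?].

12(3h - 3m - 2s)

Each term has a factor of 12: 3·12h - 2·12s - 3·12m = 12·(3h - 3m - 2s).
Since 3h - 3m - 2s is an integer, 12 ∣ (3g - 2y - 3a).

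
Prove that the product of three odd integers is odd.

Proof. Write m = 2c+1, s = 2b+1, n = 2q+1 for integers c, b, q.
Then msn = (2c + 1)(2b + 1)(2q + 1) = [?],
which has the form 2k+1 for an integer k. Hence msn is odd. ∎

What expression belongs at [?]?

2(4bcq + 2bc + 2bq + b + 2cq + c + q) + 1

Expanding: (2c + 1)(2b + 1)(2q + 1) = 8bcq + 4bc + 4bq + 2b + 4cq + 2c + 2q + 1.
Every term except the constant is even, so this is 2(4bcq + 2bc + 2bq + b + 2cq + c + q) + 1,
and 4bcq + 2bc + 2bq + b + 2cq + c + q ∈ ℤ gives the required form.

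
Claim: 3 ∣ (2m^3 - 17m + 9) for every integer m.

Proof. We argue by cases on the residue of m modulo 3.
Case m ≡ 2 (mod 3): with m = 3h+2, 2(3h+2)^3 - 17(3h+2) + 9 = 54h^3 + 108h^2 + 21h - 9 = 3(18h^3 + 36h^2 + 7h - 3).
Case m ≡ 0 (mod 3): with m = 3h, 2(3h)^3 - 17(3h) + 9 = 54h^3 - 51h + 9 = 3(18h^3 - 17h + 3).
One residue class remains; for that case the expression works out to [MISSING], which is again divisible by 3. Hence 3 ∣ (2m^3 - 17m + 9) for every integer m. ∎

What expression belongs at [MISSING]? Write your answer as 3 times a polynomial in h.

3(18h^3 + 18h^2 - 11h - 2)

The residues treated are {2, 0}, so the missing case is m ≡ 1 (mod 3); write m = 3h+1.
Then 2(3h+1)^3 - 17(3h+1) + 9 = 54h^3 + 54h^2 - 33h - 6 = 3(18h^3 + 18h^2 - 11h - 2).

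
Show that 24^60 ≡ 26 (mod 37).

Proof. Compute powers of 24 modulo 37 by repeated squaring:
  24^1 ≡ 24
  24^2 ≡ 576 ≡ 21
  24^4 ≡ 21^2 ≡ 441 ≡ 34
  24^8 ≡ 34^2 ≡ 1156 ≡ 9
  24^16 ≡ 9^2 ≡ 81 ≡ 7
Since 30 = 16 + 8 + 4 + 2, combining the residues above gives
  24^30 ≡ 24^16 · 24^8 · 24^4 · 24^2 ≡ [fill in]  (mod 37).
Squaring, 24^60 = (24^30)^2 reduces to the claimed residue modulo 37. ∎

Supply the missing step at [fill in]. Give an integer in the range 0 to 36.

24^16 · 24^8 · 24^4 · 24^2 ≡ 7 · 9 · 34 · 21 = 44982.
44982 mod 37 = 27, so 24^30 ≡ 27 (mod 37).

27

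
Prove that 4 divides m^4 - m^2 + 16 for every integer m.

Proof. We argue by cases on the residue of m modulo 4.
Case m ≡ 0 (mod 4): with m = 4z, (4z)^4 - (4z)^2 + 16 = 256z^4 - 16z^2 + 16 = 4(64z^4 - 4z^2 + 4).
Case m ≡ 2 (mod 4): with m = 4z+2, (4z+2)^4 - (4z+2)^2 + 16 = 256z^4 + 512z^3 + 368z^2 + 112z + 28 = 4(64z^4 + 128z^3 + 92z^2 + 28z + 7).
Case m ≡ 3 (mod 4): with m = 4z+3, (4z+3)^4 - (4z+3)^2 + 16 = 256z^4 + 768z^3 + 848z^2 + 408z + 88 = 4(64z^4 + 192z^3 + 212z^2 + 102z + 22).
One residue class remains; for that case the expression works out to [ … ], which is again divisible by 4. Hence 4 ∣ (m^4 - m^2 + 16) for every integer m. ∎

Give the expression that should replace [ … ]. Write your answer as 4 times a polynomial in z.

The residues treated are {0, 2, 3}, so the missing case is m ≡ 1 (mod 4); write m = 4z+1.
Then (4z+1)^4 - (4z+1)^2 + 16 = 256z^4 + 256z^3 + 80z^2 + 8z + 16 = 4(64z^4 + 64z^3 + 20z^2 + 2z + 4).

4(64z^4 + 64z^3 + 20z^2 + 2z + 4)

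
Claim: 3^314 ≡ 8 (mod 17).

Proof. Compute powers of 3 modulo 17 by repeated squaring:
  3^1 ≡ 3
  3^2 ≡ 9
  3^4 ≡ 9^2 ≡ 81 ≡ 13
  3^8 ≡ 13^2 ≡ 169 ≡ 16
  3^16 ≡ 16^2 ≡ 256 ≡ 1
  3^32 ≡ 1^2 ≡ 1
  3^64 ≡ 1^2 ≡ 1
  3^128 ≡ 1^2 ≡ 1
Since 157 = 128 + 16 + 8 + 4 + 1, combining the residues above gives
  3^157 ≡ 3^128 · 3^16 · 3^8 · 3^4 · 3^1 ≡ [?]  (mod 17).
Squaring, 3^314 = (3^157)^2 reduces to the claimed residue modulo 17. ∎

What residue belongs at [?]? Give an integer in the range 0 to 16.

12

3^128 · 3^16 · 3^8 · 3^4 · 3^1 ≡ 1 · 1 · 16 · 13 · 3 = 624.
624 mod 17 = 12, so 3^157 ≡ 12 (mod 17).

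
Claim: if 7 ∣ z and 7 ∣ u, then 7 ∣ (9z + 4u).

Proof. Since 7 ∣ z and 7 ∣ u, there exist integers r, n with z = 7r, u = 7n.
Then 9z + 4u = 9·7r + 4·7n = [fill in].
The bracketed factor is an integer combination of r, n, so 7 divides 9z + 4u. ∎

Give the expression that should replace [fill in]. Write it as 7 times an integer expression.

7(4n + 9r)

Each term has a factor of 7: 9·7r + 4·7n = 7·(4n + 9r).
Since 4n + 9r is an integer, 7 ∣ (9z + 4u).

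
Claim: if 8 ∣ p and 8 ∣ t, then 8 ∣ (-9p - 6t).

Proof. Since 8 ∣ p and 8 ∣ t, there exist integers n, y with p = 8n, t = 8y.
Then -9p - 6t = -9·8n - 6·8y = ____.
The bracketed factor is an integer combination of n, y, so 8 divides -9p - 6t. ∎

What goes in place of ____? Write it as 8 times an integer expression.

Each term has a factor of 8: -9·8n - 6·8y = 8·(-9n - 6y).
Since -9n - 6y is an integer, 8 ∣ (-9p - 6t).

8(-9n - 6y)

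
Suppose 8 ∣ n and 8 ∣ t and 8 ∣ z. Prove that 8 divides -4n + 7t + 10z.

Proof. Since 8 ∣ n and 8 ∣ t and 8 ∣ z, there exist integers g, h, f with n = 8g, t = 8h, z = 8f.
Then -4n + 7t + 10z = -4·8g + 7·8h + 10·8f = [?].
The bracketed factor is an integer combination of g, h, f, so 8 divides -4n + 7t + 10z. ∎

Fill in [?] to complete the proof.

8(10f - 4g + 7h)

Pull the common 8 out of every term: -4·8g + 7·8h + 10·8f = 8(10f - 4g + 7h).
10f - 4g + 7h is an integer, which exhibits the divisibility.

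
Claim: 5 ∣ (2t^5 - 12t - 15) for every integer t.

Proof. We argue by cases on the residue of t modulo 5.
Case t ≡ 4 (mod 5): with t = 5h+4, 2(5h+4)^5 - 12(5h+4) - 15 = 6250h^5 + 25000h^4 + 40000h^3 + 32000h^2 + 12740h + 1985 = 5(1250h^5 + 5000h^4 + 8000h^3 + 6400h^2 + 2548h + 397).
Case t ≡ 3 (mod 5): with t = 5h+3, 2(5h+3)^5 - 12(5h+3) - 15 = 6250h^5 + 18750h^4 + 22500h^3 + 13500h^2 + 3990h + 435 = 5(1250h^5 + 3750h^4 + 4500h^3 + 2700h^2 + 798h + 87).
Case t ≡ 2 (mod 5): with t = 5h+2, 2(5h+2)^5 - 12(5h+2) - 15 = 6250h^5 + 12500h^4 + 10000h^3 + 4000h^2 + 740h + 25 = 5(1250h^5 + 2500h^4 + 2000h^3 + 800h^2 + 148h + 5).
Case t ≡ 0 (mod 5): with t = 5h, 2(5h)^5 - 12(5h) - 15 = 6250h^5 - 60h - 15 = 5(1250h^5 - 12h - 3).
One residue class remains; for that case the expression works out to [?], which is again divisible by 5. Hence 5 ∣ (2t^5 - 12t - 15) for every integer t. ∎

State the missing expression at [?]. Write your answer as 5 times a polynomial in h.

5(1250h^5 + 1250h^4 + 500h^3 + 100h^2 - 2h - 5)

Only t ≡ 1 (mod 5) is unaccounted for. Put t = 5h+1:
2(5h+1)^5 - 12(5h+1) - 15 expands to 6250h^5 + 6250h^4 + 2500h^3 + 500h^2 - 10h - 25,
and factoring out 5 leaves 5(1250h^5 + 1250h^4 + 500h^3 + 100h^2 - 2h - 5).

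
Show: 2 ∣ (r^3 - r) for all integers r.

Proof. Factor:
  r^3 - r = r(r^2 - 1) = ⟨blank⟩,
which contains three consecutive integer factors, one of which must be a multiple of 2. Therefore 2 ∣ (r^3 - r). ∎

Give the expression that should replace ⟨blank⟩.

r(r^2 - 1) = r(r - 1)(r + 1) = (r - 1)r(r + 1).
These three factors are consecutive integers, so their product is divisible by 2.

(r - 1)r(r + 1)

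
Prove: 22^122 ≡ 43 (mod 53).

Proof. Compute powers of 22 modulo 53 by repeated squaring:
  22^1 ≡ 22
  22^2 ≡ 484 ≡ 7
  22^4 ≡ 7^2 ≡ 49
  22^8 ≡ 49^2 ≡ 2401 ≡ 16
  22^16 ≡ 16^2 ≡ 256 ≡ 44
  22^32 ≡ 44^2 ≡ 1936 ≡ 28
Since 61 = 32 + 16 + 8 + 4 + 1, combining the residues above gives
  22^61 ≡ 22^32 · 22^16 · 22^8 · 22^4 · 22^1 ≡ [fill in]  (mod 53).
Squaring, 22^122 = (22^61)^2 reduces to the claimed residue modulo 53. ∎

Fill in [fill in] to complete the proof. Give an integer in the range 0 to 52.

Multiply the listed residues: 28 · 44 · 16 · 49 · 22 = 1232 → 19712 → 965888 → 21249536.
Reducing modulo 53: 21249536 = 400934·53 + 34, so 22^61 ≡ 34.

34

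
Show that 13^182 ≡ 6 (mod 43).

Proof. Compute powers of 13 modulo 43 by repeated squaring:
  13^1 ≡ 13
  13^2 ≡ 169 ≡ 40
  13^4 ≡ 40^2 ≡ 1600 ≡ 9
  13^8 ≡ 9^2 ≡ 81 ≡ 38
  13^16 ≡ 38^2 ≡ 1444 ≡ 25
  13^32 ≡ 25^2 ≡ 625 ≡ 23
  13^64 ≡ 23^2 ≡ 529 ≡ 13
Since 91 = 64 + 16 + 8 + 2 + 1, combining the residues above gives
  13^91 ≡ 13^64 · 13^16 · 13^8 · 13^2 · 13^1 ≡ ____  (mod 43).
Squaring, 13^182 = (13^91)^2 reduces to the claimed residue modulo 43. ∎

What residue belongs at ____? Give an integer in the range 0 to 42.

36

13^64 · 13^16 · 13^8 · 13^2 · 13^1 ≡ 13 · 25 · 38 · 40 · 13 = 6422000.
6422000 mod 43 = 36, so 13^91 ≡ 36 (mod 43).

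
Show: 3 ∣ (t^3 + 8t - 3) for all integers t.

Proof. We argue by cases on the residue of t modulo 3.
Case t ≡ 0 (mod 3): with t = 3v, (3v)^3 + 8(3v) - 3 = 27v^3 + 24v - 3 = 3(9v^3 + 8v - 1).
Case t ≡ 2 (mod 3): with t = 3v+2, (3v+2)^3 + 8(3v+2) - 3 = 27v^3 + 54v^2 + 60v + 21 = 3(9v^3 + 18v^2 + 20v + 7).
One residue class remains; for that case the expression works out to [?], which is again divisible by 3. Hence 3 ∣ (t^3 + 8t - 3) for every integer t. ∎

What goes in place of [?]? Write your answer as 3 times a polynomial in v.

The residues treated are {0, 2}, so the missing case is t ≡ 1 (mod 3); write t = 3v+1.
Then (3v+1)^3 + 8(3v+1) - 3 = 27v^3 + 27v^2 + 33v + 6 = 3(9v^3 + 9v^2 + 11v + 2).

3(9v^3 + 9v^2 + 11v + 2)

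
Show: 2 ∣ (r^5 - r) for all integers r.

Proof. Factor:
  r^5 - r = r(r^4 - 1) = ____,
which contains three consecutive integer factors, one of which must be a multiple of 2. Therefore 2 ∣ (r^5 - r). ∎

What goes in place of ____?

r^4 - 1 = (r^2 - 1)(r^2 + 1), and r^2 - 1 = (r-1)(r+1).
So r(r^4 - 1) = (r - 1)r(r + 1)(r^2 + 1).

(r - 1)r(r + 1)(r^2 + 1)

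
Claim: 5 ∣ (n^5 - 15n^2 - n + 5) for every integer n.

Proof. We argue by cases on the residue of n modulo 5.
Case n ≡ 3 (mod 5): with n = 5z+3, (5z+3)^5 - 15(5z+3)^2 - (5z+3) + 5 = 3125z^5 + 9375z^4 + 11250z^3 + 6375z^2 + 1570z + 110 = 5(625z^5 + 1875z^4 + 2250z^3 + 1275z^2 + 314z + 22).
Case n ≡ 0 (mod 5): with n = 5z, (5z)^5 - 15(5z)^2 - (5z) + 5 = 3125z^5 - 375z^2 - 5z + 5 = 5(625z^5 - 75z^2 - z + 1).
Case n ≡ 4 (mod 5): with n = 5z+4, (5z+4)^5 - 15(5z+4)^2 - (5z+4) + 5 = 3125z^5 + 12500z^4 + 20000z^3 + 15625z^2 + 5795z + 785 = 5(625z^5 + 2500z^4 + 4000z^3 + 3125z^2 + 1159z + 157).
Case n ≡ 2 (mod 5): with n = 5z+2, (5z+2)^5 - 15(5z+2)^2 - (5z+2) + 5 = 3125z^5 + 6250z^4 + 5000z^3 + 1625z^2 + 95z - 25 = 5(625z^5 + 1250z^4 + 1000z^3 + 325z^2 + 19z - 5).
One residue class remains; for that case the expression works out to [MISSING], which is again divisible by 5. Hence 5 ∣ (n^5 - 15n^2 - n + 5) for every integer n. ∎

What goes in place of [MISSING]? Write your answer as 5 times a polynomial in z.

5(625z^5 + 625z^4 + 250z^3 - 25z^2 - 26z - 2)

The residues treated are {3, 0, 4, 2}, so the missing case is n ≡ 1 (mod 5); write n = 5z+1.
Then (5z+1)^5 - 15(5z+1)^2 - (5z+1) + 5 = 3125z^5 + 3125z^4 + 1250z^3 - 125z^2 - 130z - 10 = 5(625z^5 + 625z^4 + 250z^3 - 25z^2 - 26z - 2).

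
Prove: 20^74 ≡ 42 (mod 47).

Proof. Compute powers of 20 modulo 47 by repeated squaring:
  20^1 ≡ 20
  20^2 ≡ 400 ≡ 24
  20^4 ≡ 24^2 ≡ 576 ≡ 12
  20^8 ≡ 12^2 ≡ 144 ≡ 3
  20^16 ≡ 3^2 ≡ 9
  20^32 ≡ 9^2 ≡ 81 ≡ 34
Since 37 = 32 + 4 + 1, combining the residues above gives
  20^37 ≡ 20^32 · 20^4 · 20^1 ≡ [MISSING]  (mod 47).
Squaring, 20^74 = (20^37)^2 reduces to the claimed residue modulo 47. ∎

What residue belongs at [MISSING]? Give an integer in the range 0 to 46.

20^32 · 20^4 · 20^1 ≡ 34 · 12 · 20 = 8160.
8160 mod 47 = 29, so 20^37 ≡ 29 (mod 47).

29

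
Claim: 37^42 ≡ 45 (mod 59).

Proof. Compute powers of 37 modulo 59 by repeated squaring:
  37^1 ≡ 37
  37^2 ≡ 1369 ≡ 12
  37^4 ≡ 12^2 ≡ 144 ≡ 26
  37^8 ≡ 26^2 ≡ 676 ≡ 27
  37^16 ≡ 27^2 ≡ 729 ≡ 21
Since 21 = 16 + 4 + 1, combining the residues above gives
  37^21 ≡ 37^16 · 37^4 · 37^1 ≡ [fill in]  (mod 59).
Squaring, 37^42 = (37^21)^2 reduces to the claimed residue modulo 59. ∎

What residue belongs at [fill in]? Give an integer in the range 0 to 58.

24

Multiply the listed residues: 21 · 26 · 37 = 546 → 20202.
Reducing modulo 59: 20202 = 342·59 + 24, so 37^21 ≡ 24.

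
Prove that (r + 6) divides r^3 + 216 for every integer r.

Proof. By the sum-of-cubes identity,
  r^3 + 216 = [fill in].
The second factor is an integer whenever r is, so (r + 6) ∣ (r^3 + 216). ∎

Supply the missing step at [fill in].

(r + 6)(r^2 - 6r + 36)

Polynomial division of r^3 + 216 by r + 6 leaves remainder 0 and quotient r^2 - 6r + 36.
Hence r^3 + 216 = (r + 6)(r^2 - 6r + 36).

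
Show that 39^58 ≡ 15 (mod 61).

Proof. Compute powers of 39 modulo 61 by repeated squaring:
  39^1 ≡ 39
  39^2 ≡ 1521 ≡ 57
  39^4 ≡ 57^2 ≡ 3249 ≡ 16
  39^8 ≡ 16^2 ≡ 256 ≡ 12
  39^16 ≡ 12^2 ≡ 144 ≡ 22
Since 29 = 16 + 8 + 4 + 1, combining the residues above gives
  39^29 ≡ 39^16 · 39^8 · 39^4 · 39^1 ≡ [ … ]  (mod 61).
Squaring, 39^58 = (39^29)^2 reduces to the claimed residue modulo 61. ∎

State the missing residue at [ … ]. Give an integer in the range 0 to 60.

39^16 · 39^8 · 39^4 · 39^1 ≡ 22 · 12 · 16 · 39 = 164736.
164736 mod 61 = 36, so 39^29 ≡ 36 (mod 61).

36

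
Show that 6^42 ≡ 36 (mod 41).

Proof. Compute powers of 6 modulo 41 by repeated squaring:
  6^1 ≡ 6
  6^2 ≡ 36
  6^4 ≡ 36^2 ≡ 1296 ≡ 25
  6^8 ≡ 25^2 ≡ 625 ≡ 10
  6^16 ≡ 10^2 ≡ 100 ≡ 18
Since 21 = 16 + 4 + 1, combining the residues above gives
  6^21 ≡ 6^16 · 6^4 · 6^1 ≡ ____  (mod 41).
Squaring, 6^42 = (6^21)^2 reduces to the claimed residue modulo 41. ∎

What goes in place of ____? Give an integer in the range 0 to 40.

35

6^16 · 6^4 · 6^1 ≡ 18 · 25 · 6 = 2700.
2700 mod 41 = 35, so 6^21 ≡ 35 (mod 41).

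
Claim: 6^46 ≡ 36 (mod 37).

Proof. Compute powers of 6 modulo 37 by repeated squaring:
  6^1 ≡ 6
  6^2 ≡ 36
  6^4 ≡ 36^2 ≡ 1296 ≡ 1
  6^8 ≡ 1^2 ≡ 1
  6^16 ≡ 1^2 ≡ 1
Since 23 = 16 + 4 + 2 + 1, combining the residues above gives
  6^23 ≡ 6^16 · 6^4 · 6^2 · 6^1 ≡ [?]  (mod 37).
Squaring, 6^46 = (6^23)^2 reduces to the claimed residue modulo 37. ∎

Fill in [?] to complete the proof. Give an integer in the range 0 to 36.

31

Multiply the listed residues: 1 · 1 · 36 · 6 = 1 → 36 → 216.
Reducing modulo 37: 216 = 5·37 + 31, so 6^23 ≡ 31.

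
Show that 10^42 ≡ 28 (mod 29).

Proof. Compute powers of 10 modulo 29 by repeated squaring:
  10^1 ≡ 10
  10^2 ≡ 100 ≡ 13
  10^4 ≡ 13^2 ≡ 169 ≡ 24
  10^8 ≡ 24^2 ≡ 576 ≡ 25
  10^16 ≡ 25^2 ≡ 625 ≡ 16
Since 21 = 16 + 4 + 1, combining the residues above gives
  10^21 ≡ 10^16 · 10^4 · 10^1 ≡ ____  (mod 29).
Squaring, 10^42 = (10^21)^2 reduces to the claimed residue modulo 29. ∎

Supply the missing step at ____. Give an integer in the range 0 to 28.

12

Multiply the listed residues: 16 · 24 · 10 = 384 → 3840.
Reducing modulo 29: 3840 = 132·29 + 12, so 10^21 ≡ 12.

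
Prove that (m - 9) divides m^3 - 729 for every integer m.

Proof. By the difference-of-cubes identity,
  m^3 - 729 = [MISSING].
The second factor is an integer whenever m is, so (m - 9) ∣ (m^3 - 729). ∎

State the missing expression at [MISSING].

a^3 - b^3 = (a - b)(a^2 + ab + b^2). With a = m, b = 9:
m^3 - 729 = (m - 9)(m^2 + 9m + 81).

(m - 9)(m^2 + 9m + 81)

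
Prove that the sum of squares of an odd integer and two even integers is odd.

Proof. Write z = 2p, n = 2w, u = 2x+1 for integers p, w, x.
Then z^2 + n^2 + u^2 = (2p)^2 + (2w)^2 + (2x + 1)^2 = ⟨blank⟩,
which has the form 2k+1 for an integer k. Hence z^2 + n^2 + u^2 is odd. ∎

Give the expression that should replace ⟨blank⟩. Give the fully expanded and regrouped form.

(2p)^2 + (2w)^2 + (2x + 1)^2 = 4p^2 + 4w^2 + 4x^2 + 4x + 1
= 2(2p^2 + 2w^2 + 2x^2 + 2x) + 1.
Since 2p^2 + 2w^2 + 2x^2 + 2x is an integer, the sum of squares is of the form 2k+1 for an integer k.

2(2p^2 + 2w^2 + 2x^2 + 2x) + 1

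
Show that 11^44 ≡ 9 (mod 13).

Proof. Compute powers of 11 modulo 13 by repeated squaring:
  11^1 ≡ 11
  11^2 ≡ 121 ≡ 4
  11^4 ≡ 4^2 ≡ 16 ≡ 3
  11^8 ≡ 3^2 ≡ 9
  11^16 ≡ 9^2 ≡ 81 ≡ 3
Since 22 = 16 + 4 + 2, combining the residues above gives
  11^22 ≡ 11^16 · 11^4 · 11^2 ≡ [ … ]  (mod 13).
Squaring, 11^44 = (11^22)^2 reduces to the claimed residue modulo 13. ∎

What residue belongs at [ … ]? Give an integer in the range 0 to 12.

10

11^16 · 11^4 · 11^2 ≡ 3 · 3 · 4 = 36.
36 mod 13 = 10, so 11^22 ≡ 10 (mod 13).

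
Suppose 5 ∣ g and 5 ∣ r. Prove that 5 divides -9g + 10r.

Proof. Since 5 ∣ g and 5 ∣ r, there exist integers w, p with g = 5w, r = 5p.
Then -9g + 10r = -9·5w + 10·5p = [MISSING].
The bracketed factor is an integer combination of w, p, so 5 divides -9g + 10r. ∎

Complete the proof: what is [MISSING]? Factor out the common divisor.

Pull the common 5 out of every term: -9·5w + 10·5p = 5(10p - 9w).
10p - 9w is an integer, which exhibits the divisibility.

5(10p - 9w)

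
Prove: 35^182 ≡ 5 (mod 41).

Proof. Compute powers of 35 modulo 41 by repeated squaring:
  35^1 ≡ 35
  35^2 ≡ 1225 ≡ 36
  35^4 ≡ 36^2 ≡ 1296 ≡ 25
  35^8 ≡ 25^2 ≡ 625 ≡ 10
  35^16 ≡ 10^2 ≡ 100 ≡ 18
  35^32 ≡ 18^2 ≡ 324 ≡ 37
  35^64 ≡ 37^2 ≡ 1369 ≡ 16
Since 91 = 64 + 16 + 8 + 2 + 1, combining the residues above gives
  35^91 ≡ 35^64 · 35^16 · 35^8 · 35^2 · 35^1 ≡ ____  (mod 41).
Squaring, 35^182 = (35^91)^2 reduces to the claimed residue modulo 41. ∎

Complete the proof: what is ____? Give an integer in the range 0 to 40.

35^64 · 35^16 · 35^8 · 35^2 · 35^1 ≡ 16 · 18 · 10 · 36 · 35 = 3628800.
3628800 mod 41 = 13, so 35^91 ≡ 13 (mod 41).

13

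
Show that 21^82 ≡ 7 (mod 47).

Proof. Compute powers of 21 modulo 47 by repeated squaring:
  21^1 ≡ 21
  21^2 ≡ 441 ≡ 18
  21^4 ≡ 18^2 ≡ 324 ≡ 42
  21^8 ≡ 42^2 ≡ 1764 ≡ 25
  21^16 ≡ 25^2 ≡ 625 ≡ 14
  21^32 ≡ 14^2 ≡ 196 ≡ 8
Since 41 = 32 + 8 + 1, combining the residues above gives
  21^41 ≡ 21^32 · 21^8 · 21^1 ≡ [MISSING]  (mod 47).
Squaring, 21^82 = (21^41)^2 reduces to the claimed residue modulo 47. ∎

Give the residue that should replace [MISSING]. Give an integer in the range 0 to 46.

Multiply the listed residues: 8 · 25 · 21 = 200 → 4200.
Reducing modulo 47: 4200 = 89·47 + 17, so 21^41 ≡ 17.

17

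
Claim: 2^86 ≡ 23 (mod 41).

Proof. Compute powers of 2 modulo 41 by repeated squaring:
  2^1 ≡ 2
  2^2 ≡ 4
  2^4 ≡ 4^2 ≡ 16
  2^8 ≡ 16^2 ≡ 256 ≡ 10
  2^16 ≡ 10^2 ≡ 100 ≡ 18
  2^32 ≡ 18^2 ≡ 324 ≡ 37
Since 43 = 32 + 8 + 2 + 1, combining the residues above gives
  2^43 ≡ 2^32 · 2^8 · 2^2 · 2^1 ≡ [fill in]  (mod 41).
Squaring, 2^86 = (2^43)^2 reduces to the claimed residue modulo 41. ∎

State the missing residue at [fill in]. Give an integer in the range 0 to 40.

8

2^32 · 2^8 · 2^2 · 2^1 ≡ 37 · 10 · 4 · 2 = 2960.
2960 mod 41 = 8, so 2^43 ≡ 8 (mod 41).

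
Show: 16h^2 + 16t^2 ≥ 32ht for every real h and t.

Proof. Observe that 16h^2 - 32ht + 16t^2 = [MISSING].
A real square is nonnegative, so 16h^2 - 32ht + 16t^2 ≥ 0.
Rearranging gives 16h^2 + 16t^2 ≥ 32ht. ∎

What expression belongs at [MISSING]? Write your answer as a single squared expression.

The leading and trailing coefficients are 4^2 and 4^2, and 32 = 2·4·4, so the trinomial is (4h - 4t)^2.
Hence 16h^2 - 32ht + 16t^2 ≥ 0.

(4h - 4t)^2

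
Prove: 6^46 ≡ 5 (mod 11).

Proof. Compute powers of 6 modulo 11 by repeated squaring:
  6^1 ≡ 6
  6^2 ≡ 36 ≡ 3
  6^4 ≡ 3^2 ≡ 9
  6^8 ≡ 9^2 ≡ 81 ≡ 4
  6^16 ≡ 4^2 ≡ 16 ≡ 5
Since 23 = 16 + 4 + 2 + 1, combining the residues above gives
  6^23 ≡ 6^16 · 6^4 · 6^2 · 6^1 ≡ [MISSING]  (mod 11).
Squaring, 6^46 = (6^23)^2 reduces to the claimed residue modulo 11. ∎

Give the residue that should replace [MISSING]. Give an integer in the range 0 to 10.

Multiply the listed residues: 5 · 9 · 3 · 6 = 45 → 135 → 810.
Reducing modulo 11: 810 = 73·11 + 7, so 6^23 ≡ 7.

7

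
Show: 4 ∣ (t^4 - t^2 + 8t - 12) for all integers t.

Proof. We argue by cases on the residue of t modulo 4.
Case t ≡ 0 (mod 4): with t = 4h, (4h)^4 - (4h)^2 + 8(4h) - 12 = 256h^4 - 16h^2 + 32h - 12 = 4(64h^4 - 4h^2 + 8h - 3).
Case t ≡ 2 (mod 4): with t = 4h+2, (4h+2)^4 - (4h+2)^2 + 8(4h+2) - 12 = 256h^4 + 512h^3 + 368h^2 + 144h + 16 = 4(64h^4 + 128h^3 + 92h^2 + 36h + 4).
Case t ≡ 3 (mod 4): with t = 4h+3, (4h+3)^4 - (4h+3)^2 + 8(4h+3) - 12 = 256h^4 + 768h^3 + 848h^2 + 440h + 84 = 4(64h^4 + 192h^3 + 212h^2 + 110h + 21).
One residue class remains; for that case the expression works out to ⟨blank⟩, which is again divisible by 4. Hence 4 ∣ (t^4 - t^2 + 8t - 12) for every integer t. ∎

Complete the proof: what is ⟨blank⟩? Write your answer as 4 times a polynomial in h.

4(64h^4 + 64h^3 + 20h^2 + 10h - 1)

The residues treated are {0, 2, 3}, so the missing case is t ≡ 1 (mod 4); write t = 4h+1.
Then (4h+1)^4 - (4h+1)^2 + 8(4h+1) - 12 = 256h^4 + 256h^3 + 80h^2 + 40h - 4 = 4(64h^4 + 64h^3 + 20h^2 + 10h - 1).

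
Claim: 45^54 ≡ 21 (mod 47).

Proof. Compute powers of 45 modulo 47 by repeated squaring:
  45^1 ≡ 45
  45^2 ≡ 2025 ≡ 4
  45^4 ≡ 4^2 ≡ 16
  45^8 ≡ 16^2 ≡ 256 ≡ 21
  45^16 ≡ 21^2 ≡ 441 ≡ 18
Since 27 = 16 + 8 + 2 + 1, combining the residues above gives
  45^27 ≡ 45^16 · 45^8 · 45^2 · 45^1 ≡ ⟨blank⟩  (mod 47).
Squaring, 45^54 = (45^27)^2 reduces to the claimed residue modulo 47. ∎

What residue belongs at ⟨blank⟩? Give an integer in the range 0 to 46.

31

Multiply the listed residues: 18 · 21 · 4 · 45 = 378 → 1512 → 68040.
Reducing modulo 47: 68040 = 1447·47 + 31, so 45^27 ≡ 31.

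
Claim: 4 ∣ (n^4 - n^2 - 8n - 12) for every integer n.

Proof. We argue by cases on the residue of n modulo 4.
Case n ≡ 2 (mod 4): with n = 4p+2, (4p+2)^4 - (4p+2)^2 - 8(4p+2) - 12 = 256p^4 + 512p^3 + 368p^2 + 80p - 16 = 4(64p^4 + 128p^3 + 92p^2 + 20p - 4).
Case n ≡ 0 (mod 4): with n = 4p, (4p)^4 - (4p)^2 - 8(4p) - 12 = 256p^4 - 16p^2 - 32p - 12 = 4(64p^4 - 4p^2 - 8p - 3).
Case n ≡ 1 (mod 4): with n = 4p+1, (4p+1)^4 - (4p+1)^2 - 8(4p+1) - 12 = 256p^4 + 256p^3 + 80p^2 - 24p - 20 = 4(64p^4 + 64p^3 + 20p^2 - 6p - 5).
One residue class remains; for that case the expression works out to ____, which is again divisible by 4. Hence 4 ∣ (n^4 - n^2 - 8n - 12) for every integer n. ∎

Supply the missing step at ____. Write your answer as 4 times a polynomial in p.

Only n ≡ 3 (mod 4) is unaccounted for. Put n = 4p+3:
(4p+3)^4 - (4p+3)^2 - 8(4p+3) - 12 expands to 256p^4 + 768p^3 + 848p^2 + 376p + 36,
and factoring out 4 leaves 4(64p^4 + 192p^3 + 212p^2 + 94p + 9).

4(64p^4 + 192p^3 + 212p^2 + 94p + 9)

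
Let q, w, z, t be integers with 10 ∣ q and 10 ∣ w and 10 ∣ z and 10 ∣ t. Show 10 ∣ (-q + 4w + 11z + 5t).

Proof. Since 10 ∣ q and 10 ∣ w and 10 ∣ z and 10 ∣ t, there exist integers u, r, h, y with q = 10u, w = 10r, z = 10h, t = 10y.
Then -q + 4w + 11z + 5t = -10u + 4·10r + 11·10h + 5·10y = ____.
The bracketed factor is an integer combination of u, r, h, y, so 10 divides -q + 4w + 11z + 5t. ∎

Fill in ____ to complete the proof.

10(11h + 4r - u + 5y)

Each term has a factor of 10: -10u + 4·10r + 11·10h + 5·10y = 10·(11h + 4r - u + 5y).
Since 11h + 4r - u + 5y is an integer, 10 ∣ (-q + 4w + 11z + 5t).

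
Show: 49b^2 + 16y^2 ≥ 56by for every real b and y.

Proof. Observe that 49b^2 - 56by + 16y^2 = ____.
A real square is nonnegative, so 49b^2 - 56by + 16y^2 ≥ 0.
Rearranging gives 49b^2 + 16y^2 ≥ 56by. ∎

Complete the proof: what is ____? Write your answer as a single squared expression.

(7b - 4y)^2

49b^2 - 56by + 16y^2 is a perfect-square trinomial: the outer terms are (7b)^2 and (4y)^2, and the cross term is -2·7b·4y.
So 49b^2 - 56by + 16y^2 = (7b - 4y)^2 ≥ 0.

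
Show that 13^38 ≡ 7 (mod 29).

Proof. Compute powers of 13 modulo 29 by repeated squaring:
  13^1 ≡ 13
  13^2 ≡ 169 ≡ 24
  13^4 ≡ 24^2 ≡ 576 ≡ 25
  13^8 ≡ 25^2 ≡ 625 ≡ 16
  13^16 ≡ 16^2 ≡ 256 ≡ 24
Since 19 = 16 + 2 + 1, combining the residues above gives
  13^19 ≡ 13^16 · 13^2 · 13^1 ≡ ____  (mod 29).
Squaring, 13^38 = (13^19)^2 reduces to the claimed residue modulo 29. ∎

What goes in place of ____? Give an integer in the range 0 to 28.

6

13^16 · 13^2 · 13^1 ≡ 24 · 24 · 13 = 7488.
7488 mod 29 = 6, so 13^19 ≡ 6 (mod 29).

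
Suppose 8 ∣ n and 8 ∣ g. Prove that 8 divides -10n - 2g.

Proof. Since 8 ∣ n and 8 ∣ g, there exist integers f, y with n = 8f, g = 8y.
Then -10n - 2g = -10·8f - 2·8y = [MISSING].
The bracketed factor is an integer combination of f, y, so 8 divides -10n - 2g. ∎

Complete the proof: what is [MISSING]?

Each term has a factor of 8: -10·8f - 2·8y = 8·(-10f - 2y).
Since -10f - 2y is an integer, 8 ∣ (-10n - 2g).

8(-10f - 2y)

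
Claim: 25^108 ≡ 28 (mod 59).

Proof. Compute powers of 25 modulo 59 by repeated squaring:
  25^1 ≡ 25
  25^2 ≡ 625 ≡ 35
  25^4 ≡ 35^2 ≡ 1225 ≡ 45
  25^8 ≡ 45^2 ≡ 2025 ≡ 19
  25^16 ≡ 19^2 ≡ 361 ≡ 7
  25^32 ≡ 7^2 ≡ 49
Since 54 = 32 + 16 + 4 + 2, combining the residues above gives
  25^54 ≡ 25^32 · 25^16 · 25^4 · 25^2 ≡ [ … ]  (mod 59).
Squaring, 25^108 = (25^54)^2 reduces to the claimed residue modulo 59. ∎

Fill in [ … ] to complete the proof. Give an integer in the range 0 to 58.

21

25^32 · 25^16 · 25^4 · 25^2 ≡ 49 · 7 · 45 · 35 = 540225.
540225 mod 59 = 21, so 25^54 ≡ 21 (mod 59).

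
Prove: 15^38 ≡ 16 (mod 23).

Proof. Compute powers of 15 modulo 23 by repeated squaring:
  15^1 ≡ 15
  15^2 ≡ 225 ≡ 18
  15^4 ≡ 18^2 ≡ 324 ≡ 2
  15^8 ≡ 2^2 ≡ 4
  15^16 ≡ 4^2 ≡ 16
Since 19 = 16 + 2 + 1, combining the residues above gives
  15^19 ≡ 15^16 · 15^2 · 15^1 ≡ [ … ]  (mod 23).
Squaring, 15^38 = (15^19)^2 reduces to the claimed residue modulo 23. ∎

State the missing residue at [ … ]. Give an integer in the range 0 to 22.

Multiply the listed residues: 16 · 18 · 15 = 288 → 4320.
Reducing modulo 23: 4320 = 187·23 + 19, so 15^19 ≡ 19.

19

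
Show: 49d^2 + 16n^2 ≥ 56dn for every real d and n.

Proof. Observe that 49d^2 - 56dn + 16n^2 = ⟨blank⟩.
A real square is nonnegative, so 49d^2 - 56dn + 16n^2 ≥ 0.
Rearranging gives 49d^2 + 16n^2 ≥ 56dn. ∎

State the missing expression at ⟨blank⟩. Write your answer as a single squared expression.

(7d - 4n)^2

The leading and trailing coefficients are 7^2 and 4^2, and 56 = 2·7·4, so the trinomial is (7d - 4n)^2.
Hence 49d^2 - 56dn + 16n^2 ≥ 0.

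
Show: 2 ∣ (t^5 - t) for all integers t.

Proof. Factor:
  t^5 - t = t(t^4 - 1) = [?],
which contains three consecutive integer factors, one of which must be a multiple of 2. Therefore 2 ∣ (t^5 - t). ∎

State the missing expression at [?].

(t - 1)t(t + 1)(t^2 + 1)

t^4 - 1 = (t^2 - 1)(t^2 + 1), and t^2 - 1 = (t-1)(t+1).
So t(t^4 - 1) = (t - 1)t(t + 1)(t^2 + 1).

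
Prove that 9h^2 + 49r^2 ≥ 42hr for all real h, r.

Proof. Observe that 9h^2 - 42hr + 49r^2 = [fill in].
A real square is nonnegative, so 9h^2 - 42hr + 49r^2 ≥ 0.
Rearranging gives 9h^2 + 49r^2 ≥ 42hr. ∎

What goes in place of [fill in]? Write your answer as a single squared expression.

(3h - 7r)^2

9h^2 - 42hr + 49r^2 is a perfect-square trinomial: the outer terms are (3h)^2 and (7r)^2, and the cross term is -2·3h·7r.
So 9h^2 - 42hr + 49r^2 = (3h - 7r)^2 ≥ 0.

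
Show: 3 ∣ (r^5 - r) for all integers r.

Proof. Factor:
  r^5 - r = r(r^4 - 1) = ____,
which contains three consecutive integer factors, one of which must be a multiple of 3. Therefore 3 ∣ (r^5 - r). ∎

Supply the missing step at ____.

r^4 - 1 = (r^2 - 1)(r^2 + 1), and r^2 - 1 = (r-1)(r+1).
So r(r^4 - 1) = (r - 1)r(r + 1)(r^2 + 1).

(r - 1)r(r + 1)(r^2 + 1)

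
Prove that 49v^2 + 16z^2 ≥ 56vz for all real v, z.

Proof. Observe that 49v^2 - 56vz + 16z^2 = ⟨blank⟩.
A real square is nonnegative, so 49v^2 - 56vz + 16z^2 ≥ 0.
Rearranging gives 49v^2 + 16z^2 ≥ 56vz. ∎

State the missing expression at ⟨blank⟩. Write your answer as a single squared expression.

(7v - 4z)^2

49v^2 - 56vz + 16z^2 is a perfect-square trinomial: the outer terms are (7v)^2 and (4z)^2, and the cross term is -2·7v·4z.
So 49v^2 - 56vz + 16z^2 = (7v - 4z)^2 ≥ 0.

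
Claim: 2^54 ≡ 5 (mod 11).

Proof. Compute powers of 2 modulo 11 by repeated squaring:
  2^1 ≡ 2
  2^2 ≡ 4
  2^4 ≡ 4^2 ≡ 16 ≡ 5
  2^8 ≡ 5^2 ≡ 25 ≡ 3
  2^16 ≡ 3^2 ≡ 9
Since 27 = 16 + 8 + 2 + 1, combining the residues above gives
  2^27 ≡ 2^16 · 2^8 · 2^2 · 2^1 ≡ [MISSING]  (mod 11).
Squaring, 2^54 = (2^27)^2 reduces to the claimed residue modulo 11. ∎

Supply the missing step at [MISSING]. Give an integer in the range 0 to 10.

Multiply the listed residues: 9 · 3 · 4 · 2 = 27 → 108 → 216.
Reducing modulo 11: 216 = 19·11 + 7, so 2^27 ≡ 7.

7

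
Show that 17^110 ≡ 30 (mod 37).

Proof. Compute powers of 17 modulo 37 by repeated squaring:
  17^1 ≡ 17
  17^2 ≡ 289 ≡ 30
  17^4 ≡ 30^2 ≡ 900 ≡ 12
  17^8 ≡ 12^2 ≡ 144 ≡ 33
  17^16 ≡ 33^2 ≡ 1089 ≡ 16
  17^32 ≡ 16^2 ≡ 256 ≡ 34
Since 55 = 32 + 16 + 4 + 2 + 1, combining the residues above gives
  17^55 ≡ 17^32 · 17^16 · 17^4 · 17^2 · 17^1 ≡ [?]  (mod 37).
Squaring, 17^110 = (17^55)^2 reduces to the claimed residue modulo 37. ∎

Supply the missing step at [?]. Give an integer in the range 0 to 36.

20

Multiply the listed residues: 34 · 16 · 12 · 30 · 17 = 544 → 6528 → 195840 → 3329280.
Reducing modulo 37: 3329280 = 89980·37 + 20, so 17^55 ≡ 20.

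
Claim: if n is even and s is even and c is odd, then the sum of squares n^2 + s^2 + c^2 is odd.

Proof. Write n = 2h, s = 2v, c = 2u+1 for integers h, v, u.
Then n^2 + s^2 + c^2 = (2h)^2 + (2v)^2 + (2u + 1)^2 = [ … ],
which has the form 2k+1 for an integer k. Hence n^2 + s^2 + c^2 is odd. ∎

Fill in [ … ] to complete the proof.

Expanding: (2h)^2 + (2v)^2 + (2u + 1)^2 = 4h^2 + 4u^2 + 4u + 4v^2 + 1.
Every term except the constant is even, so this is 2(2h^2 + 2u^2 + 2u + 2v^2) + 1,
and 2h^2 + 2u^2 + 2u + 2v^2 ∈ ℤ gives the required form.

2(2h^2 + 2u^2 + 2u + 2v^2) + 1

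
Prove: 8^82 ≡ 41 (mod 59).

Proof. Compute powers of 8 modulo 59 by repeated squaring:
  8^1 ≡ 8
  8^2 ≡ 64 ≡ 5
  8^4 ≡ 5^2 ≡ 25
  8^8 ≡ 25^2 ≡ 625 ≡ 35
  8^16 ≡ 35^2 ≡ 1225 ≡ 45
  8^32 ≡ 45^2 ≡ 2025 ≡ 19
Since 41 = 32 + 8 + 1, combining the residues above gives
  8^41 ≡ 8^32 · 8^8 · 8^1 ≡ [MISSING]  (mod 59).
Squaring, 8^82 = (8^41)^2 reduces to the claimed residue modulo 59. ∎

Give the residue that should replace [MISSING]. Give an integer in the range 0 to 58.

Multiply the listed residues: 19 · 35 · 8 = 665 → 5320.
Reducing modulo 59: 5320 = 90·59 + 10, so 8^41 ≡ 10.

10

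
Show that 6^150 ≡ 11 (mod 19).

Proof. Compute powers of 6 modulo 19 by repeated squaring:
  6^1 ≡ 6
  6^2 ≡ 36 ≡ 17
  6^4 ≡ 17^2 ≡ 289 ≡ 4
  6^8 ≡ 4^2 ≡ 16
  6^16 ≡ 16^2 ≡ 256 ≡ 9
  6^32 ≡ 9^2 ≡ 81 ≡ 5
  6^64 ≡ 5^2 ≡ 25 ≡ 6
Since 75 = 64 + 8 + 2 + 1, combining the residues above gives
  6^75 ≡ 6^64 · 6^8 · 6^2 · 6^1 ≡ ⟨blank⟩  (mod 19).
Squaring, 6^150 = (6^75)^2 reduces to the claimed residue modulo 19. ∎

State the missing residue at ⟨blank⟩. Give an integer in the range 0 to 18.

7

Multiply the listed residues: 6 · 16 · 17 · 6 = 96 → 1632 → 9792.
Reducing modulo 19: 9792 = 515·19 + 7, so 6^75 ≡ 7.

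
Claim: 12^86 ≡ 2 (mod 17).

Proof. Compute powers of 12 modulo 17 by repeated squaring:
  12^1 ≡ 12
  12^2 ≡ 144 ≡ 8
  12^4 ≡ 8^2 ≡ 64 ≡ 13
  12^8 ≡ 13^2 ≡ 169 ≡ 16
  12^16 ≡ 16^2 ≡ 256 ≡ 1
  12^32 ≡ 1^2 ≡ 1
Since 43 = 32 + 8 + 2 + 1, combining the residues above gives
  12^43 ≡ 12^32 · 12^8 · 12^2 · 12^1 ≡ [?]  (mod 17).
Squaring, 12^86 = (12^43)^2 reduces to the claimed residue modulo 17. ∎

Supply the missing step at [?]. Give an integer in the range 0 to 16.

6

Multiply the listed residues: 1 · 16 · 8 · 12 = 16 → 128 → 1536.
Reducing modulo 17: 1536 = 90·17 + 6, so 12^43 ≡ 6.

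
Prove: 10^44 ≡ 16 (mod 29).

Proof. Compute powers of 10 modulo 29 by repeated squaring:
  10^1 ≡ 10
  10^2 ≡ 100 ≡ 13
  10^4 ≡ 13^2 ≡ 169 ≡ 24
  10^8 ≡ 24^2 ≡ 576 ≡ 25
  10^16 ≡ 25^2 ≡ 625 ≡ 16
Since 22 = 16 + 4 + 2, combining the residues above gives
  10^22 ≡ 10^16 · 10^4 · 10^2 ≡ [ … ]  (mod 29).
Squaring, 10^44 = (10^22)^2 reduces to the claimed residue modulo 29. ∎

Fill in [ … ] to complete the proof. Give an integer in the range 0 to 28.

10^16 · 10^4 · 10^2 ≡ 16 · 24 · 13 = 4992.
4992 mod 29 = 4, so 10^22 ≡ 4 (mod 29).

4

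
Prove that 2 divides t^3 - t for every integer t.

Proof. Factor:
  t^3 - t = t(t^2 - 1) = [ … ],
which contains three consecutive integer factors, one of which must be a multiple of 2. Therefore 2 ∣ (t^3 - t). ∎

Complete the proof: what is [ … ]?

(t - 1)t(t + 1)

t(t^2 - 1) = t(t - 1)(t + 1) = (t - 1)t(t + 1).
These three factors are consecutive integers, so their product is divisible by 2.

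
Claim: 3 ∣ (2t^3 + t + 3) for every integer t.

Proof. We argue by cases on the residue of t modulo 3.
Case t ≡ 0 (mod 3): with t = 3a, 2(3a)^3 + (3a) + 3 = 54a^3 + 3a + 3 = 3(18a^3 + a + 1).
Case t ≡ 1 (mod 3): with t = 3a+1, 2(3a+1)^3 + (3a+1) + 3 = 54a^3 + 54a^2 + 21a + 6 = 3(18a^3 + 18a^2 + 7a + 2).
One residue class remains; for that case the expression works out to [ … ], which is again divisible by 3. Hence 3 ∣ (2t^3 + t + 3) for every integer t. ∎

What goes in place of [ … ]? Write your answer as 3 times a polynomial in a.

The residues treated are {0, 1}, so the missing case is t ≡ 2 (mod 3); write t = 3a+2.
Then 2(3a+2)^3 + (3a+2) + 3 = 54a^3 + 108a^2 + 75a + 21 = 3(18a^3 + 36a^2 + 25a + 7).

3(18a^3 + 36a^2 + 25a + 7)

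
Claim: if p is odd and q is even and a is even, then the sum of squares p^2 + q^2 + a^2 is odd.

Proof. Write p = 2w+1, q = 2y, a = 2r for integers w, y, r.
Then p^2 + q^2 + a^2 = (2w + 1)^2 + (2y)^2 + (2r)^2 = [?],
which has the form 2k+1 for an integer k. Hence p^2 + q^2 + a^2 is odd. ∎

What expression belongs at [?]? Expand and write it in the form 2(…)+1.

Expanding: (2w + 1)^2 + (2y)^2 + (2r)^2 = 4r^2 + 4w^2 + 4w + 4y^2 + 1.
Every term except the constant is even, so this is 2(2r^2 + 2w^2 + 2w + 2y^2) + 1,
and 2r^2 + 2w^2 + 2w + 2y^2 ∈ ℤ gives the required form.

2(2r^2 + 2w^2 + 2w + 2y^2) + 1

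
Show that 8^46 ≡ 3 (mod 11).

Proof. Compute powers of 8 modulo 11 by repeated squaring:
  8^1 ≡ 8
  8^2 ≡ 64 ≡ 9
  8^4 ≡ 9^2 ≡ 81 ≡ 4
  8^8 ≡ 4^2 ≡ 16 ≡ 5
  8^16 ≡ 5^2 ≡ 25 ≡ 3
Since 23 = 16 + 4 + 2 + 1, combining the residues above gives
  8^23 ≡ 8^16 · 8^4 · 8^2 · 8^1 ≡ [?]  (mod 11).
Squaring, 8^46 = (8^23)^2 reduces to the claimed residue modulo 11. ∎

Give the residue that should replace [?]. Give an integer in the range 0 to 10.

6

8^16 · 8^4 · 8^2 · 8^1 ≡ 3 · 4 · 9 · 8 = 864.
864 mod 11 = 6, so 8^23 ≡ 6 (mod 11).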